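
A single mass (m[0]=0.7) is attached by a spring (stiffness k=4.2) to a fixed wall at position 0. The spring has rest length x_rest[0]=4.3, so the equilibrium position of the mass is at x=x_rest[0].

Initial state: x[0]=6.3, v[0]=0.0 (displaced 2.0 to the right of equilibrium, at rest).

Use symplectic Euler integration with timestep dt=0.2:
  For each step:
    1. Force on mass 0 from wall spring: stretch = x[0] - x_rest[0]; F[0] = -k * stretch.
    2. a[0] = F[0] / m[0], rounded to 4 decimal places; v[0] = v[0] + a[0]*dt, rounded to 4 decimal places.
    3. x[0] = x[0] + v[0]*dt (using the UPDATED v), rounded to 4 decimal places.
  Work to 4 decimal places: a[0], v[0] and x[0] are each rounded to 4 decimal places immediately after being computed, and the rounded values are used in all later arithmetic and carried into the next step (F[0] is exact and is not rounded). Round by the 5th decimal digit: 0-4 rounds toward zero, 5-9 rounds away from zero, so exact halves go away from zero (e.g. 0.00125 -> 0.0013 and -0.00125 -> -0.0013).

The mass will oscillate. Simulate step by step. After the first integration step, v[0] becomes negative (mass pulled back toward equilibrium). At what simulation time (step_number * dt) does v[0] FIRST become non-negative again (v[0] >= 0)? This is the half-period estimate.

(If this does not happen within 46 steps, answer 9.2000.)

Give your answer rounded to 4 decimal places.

Step 0: x=[6.3000] v=[0.0000]
Step 1: x=[5.8200] v=[-2.4000]
Step 2: x=[4.9752] v=[-4.2240]
Step 3: x=[3.9684] v=[-5.0342]
Step 4: x=[3.0411] v=[-4.6363]
Step 5: x=[2.4160] v=[-3.1256]
Step 6: x=[2.2430] v=[-0.8648]
Step 7: x=[2.5637] v=[1.6036]
First v>=0 after going negative at step 7, time=1.4000

Answer: 1.4000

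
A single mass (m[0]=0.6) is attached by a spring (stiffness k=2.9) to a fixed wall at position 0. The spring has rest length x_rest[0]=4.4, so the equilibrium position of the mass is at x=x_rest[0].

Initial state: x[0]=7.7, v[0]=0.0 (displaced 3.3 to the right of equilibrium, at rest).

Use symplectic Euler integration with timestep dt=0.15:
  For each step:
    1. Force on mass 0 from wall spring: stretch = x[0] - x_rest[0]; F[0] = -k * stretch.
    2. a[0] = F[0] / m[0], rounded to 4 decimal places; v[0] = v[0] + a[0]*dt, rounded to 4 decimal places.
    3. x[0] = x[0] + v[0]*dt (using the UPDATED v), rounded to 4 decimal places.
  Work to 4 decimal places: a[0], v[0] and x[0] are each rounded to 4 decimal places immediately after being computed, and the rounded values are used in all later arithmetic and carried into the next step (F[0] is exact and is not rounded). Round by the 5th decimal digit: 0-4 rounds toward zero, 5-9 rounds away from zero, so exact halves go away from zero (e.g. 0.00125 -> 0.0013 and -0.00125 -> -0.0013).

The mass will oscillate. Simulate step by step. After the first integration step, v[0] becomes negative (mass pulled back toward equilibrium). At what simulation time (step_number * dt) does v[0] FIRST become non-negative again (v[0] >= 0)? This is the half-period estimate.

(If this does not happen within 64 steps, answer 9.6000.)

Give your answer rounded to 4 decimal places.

Step 0: x=[7.7000] v=[0.0000]
Step 1: x=[7.3411] v=[-2.3925]
Step 2: x=[6.6624] v=[-4.5248]
Step 3: x=[5.7377] v=[-6.1650]
Step 4: x=[4.6675] v=[-7.1348]
Step 5: x=[3.5682] v=[-7.3287]
Step 6: x=[2.5594] v=[-6.7256]
Step 7: x=[1.7507] v=[-5.3912]
Step 8: x=[1.2301] v=[-3.4705]
Step 9: x=[1.0543] v=[-1.1723]
Step 10: x=[1.2423] v=[1.2533]
First v>=0 after going negative at step 10, time=1.5000

Answer: 1.5000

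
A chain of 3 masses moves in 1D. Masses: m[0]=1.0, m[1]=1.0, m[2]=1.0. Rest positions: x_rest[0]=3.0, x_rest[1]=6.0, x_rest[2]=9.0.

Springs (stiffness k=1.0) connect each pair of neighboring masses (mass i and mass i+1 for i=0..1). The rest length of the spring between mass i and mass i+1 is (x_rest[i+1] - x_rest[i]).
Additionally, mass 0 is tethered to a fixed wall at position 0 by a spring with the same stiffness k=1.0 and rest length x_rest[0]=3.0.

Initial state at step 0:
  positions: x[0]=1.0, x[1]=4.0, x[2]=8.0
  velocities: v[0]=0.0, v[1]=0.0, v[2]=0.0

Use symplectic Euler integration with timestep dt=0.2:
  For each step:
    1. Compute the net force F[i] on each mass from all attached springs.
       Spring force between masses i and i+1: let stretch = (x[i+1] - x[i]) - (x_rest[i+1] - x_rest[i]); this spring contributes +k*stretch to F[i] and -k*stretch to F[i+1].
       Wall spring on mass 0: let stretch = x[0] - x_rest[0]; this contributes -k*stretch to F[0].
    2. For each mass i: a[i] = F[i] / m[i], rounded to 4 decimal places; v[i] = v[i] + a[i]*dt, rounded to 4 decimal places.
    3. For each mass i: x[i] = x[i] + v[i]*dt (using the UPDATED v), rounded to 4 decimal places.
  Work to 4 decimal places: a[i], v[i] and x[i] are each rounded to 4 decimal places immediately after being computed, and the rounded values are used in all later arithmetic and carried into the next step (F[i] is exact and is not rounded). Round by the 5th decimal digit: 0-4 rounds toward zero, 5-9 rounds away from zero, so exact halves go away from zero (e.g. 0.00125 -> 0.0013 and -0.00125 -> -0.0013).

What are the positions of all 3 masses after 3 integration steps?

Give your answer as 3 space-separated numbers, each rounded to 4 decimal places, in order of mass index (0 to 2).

Step 0: x=[1.0000 4.0000 8.0000] v=[0.0000 0.0000 0.0000]
Step 1: x=[1.0800 4.0400 7.9600] v=[0.4000 0.2000 -0.2000]
Step 2: x=[1.2352 4.1184 7.8832] v=[0.7760 0.3920 -0.3840]
Step 3: x=[1.4563 4.2321 7.7758] v=[1.1056 0.5683 -0.5370]

Answer: 1.4563 4.2321 7.7758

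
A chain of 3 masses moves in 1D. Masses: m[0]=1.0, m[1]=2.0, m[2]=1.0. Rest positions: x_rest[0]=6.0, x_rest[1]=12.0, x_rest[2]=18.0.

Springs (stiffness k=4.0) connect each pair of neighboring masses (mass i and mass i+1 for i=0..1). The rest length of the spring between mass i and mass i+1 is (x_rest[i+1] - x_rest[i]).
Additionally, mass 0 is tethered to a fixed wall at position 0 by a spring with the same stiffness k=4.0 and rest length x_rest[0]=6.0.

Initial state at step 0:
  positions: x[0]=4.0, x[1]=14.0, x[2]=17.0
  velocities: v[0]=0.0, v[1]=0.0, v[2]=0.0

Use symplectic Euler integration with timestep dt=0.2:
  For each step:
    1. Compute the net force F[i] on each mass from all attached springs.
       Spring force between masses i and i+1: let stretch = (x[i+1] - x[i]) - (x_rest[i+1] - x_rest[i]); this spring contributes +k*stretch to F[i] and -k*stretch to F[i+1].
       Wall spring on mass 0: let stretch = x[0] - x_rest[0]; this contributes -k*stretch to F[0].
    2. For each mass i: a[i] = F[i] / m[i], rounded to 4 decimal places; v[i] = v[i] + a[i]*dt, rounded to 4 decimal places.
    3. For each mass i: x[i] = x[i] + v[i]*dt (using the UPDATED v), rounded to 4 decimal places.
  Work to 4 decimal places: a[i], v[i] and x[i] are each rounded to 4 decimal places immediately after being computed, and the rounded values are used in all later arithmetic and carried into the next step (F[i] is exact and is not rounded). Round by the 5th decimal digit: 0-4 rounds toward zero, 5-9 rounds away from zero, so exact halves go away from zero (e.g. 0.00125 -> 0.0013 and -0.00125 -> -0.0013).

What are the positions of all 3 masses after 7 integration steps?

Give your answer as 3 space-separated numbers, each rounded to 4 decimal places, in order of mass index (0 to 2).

Step 0: x=[4.0000 14.0000 17.0000] v=[0.0000 0.0000 0.0000]
Step 1: x=[4.9600 13.4400 17.4800] v=[4.8000 -2.8000 2.4000]
Step 2: x=[6.4832 12.5248 18.2736] v=[7.6160 -4.5760 3.9680]
Step 3: x=[7.9357 11.5862 19.1074] v=[7.2627 -4.6931 4.1690]
Step 4: x=[8.7026 10.9572 19.6978] v=[3.8345 -3.1448 2.9520]
Step 5: x=[8.4378 10.8471 19.8497] v=[-1.3239 -0.5504 0.7595]
Step 6: x=[7.2085 11.2645 19.5212] v=[-6.1467 2.0869 -1.6426]
Step 7: x=[5.4748 12.0179 18.8316] v=[-8.6687 3.7672 -3.4480]

Answer: 5.4748 12.0179 18.8316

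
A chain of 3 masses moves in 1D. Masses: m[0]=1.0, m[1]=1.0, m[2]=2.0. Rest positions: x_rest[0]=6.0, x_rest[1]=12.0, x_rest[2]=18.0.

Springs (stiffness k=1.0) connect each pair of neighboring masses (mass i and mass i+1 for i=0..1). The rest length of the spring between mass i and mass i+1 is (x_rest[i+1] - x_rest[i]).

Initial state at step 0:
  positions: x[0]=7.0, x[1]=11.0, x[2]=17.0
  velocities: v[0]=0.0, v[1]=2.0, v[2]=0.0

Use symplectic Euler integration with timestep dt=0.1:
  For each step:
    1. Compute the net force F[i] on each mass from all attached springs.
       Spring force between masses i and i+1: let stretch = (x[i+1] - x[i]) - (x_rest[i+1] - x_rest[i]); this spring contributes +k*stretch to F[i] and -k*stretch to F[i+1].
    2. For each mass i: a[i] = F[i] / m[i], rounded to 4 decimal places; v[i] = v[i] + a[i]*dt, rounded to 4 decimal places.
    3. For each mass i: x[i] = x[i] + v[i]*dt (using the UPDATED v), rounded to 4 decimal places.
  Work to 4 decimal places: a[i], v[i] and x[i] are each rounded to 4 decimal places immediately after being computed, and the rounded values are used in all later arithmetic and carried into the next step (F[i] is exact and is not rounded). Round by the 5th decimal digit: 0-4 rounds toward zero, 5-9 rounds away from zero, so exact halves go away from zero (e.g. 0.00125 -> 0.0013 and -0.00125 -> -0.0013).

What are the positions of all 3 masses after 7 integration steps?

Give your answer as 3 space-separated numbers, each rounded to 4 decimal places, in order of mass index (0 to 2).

Step 0: x=[7.0000 11.0000 17.0000] v=[0.0000 2.0000 0.0000]
Step 1: x=[6.9800 11.2200 17.0000] v=[-0.2000 2.2000 0.0000]
Step 2: x=[6.9424 11.4554 17.0011] v=[-0.3760 2.3540 0.0110]
Step 3: x=[6.8899 11.7011 17.0045] v=[-0.5247 2.4573 0.0337]
Step 4: x=[6.8255 11.9518 17.0114] v=[-0.6436 2.5065 0.0685]
Step 5: x=[6.7524 12.2018 17.0230] v=[-0.7310 2.4998 0.1155]
Step 6: x=[6.6738 12.4455 17.0404] v=[-0.7861 2.4370 0.1744]
Step 7: x=[6.5929 12.6774 17.0649] v=[-0.8089 2.3193 0.2447]

Answer: 6.5929 12.6774 17.0649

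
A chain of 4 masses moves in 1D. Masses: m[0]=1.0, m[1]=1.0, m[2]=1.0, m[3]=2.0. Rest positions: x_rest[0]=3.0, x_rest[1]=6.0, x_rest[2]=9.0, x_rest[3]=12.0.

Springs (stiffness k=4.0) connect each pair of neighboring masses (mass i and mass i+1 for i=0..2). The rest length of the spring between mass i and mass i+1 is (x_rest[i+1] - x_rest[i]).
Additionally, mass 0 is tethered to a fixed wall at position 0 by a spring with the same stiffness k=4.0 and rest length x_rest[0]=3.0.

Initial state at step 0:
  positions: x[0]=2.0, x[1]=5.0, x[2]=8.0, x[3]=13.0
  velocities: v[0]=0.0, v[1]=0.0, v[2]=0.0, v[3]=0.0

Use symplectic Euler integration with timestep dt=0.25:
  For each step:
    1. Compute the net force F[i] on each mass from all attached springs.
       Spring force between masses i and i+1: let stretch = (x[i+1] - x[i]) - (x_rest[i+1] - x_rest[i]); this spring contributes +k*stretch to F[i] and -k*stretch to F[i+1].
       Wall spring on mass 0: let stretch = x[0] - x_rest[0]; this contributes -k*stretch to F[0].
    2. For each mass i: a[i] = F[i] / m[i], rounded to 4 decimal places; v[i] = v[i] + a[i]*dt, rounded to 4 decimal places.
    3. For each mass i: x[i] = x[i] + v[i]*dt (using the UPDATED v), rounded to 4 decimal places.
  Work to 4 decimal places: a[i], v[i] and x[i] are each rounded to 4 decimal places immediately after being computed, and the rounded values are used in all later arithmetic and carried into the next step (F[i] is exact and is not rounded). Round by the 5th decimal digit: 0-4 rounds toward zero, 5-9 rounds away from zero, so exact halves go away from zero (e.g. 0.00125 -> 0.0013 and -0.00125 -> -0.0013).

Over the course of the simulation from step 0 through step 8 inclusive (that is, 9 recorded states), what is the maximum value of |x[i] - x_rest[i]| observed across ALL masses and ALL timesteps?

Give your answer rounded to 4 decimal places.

Step 0: x=[2.0000 5.0000 8.0000 13.0000] v=[0.0000 0.0000 0.0000 0.0000]
Step 1: x=[2.2500 5.0000 8.5000 12.7500] v=[1.0000 0.0000 2.0000 -1.0000]
Step 2: x=[2.6250 5.1875 9.1875 12.3438] v=[1.5000 0.7500 2.7500 -1.6250]
Step 3: x=[2.9844 5.7344 9.6641 11.9180] v=[1.4375 2.1875 1.9063 -1.7032]
Step 4: x=[3.2852 6.5762 9.7217 11.5855] v=[1.2031 3.3672 0.2305 -1.3302]
Step 5: x=[3.5874 7.3816 9.4589 11.3950] v=[1.2089 3.2217 -1.0512 -0.7621]
Step 6: x=[3.9413 7.7578 9.1608 11.3375] v=[1.4157 1.5048 -1.1924 -0.2302]
Step 7: x=[4.2640 7.5306 9.0561 11.3829] v=[1.2909 -0.9087 -0.4187 0.1815]
Step 8: x=[4.3374 6.8682 9.1518 11.5124] v=[0.2935 -2.6498 0.3826 0.5181]
Max displacement = 1.7578

Answer: 1.7578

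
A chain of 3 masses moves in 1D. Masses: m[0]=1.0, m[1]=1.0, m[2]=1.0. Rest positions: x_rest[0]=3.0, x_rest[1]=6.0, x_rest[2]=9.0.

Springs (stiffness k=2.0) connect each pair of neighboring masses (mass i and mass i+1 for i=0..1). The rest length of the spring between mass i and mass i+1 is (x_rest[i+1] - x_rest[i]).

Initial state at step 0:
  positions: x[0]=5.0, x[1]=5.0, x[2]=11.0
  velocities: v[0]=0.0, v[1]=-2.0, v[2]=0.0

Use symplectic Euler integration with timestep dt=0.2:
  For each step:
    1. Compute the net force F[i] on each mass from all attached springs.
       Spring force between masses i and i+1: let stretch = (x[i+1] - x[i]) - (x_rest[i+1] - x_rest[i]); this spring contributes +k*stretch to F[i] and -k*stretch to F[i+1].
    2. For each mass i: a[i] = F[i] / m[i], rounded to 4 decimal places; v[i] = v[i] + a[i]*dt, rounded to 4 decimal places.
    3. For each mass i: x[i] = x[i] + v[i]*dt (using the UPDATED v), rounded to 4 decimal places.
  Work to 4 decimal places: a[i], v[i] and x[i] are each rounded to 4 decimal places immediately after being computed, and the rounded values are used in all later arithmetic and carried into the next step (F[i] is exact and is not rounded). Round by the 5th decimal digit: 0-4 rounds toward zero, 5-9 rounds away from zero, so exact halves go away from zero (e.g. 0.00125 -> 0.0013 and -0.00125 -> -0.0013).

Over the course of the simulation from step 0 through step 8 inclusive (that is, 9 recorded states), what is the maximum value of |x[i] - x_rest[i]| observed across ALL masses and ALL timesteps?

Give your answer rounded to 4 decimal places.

Step 0: x=[5.0000 5.0000 11.0000] v=[0.0000 -2.0000 0.0000]
Step 1: x=[4.7600 5.0800 10.7600] v=[-1.2000 0.4000 -1.2000]
Step 2: x=[4.3056 5.5888 10.3056] v=[-2.2720 2.5440 -2.2720]
Step 3: x=[3.7139 6.3723 9.7139] v=[-2.9587 3.9174 -2.9587]
Step 4: x=[3.0948 7.2104 9.0948] v=[-3.0953 4.1907 -3.0953]
Step 5: x=[2.5650 7.8700 8.5650] v=[-2.6491 3.2982 -2.6491]
Step 6: x=[2.2196 8.1608 8.2196] v=[-1.7271 1.4542 -1.7271]
Step 7: x=[2.1095 7.9810 8.1095] v=[-0.5506 -0.8988 -0.5506]
Step 8: x=[2.2291 7.3418 8.2291] v=[0.5980 -3.1960 0.5980]
Max displacement = 2.1608

Answer: 2.1608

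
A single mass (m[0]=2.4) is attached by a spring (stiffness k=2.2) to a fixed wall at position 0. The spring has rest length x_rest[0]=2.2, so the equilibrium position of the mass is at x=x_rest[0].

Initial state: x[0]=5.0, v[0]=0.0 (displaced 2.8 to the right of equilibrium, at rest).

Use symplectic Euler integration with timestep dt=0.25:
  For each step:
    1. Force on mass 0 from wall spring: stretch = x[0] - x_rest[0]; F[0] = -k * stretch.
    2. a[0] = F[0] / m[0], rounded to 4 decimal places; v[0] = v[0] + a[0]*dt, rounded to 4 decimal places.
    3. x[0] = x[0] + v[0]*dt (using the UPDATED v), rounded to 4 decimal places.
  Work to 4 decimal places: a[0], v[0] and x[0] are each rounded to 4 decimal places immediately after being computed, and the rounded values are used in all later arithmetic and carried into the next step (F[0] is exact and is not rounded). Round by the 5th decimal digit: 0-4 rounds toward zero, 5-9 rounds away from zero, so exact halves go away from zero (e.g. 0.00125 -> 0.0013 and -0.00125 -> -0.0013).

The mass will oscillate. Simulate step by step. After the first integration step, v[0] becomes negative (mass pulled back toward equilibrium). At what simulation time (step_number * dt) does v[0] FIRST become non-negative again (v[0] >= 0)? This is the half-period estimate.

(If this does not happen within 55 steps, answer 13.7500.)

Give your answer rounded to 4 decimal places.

Step 0: x=[5.0000] v=[0.0000]
Step 1: x=[4.8396] v=[-0.6417]
Step 2: x=[4.5280] v=[-1.2466]
Step 3: x=[4.0830] v=[-1.7801]
Step 4: x=[3.5301] v=[-2.2116]
Step 5: x=[2.9010] v=[-2.5164]
Step 6: x=[2.2317] v=[-2.6771]
Step 7: x=[1.5606] v=[-2.6844]
Step 8: x=[0.9261] v=[-2.5379]
Step 9: x=[0.3646] v=[-2.2460]
Step 10: x=[-0.0918] v=[-1.8254]
Step 11: x=[-0.4169] v=[-1.3002]
Step 12: x=[-0.5920] v=[-0.7005]
Step 13: x=[-0.6072] v=[-0.0607]
Step 14: x=[-0.4616] v=[0.5826]
First v>=0 after going negative at step 14, time=3.5000

Answer: 3.5000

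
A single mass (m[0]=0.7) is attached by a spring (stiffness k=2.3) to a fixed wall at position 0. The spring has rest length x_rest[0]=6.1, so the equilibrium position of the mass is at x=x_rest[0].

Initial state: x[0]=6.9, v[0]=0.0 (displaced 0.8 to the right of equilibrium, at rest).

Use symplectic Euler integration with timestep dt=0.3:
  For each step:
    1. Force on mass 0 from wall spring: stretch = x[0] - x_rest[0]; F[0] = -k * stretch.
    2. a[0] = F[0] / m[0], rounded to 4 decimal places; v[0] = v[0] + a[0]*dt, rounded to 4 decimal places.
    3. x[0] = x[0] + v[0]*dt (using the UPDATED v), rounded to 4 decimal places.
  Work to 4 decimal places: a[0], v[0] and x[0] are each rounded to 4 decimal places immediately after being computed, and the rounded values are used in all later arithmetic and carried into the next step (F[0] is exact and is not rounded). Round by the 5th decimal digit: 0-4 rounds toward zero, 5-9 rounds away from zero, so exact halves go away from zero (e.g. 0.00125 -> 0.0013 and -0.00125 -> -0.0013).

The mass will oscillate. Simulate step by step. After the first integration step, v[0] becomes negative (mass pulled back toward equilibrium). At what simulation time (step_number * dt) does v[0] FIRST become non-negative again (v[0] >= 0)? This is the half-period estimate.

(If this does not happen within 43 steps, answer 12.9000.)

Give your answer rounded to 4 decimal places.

Answer: 1.8000

Derivation:
Step 0: x=[6.9000] v=[0.0000]
Step 1: x=[6.6634] v=[-0.7886]
Step 2: x=[6.2602] v=[-1.3440]
Step 3: x=[5.8096] v=[-1.5019]
Step 4: x=[5.4449] v=[-1.2156]
Step 5: x=[5.2739] v=[-0.5699]
Step 6: x=[5.3472] v=[0.2444]
First v>=0 after going negative at step 6, time=1.8000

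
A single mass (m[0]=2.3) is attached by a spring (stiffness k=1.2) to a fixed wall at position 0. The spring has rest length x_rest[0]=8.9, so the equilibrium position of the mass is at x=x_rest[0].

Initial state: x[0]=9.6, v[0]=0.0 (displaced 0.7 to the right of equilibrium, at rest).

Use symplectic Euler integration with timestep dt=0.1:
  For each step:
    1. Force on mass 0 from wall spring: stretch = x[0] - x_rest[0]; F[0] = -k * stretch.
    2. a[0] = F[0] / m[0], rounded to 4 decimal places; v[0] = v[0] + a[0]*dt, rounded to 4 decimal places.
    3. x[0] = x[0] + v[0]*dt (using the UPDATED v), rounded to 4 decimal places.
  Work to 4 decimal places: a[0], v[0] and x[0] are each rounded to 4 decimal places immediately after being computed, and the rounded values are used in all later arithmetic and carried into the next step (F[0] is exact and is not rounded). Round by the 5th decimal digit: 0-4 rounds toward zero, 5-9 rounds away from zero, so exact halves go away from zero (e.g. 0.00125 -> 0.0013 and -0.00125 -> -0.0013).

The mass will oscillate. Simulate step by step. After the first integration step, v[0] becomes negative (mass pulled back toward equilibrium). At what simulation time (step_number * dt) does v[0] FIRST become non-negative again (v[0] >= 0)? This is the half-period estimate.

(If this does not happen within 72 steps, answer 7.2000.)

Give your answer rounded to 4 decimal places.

Answer: 4.4000

Derivation:
Step 0: x=[9.6000] v=[0.0000]
Step 1: x=[9.5964] v=[-0.0365]
Step 2: x=[9.5891] v=[-0.0728]
Step 3: x=[9.5782] v=[-0.1088]
Step 4: x=[9.5638] v=[-0.1442]
Step 5: x=[9.5459] v=[-0.1788]
Step 6: x=[9.5247] v=[-0.2125]
Step 7: x=[9.5002] v=[-0.2451]
Step 8: x=[9.4726] v=[-0.2764]
Step 9: x=[9.4420] v=[-0.3063]
Step 10: x=[9.4085] v=[-0.3346]
Step 11: x=[9.3724] v=[-0.3611]
Step 12: x=[9.3338] v=[-0.3858]
Step 13: x=[9.2930] v=[-0.4084]
Step 14: x=[9.2501] v=[-0.4289]
Step 15: x=[9.2054] v=[-0.4472]
Step 16: x=[9.1591] v=[-0.4631]
Step 17: x=[9.1114] v=[-0.4766]
Step 18: x=[9.0626] v=[-0.4876]
Step 19: x=[9.0130] v=[-0.4961]
Step 20: x=[8.9628] v=[-0.5020]
Step 21: x=[8.9123] v=[-0.5053]
Step 22: x=[8.8617] v=[-0.5059]
Step 23: x=[8.8113] v=[-0.5039]
Step 24: x=[8.7614] v=[-0.4993]
Step 25: x=[8.7122] v=[-0.4921]
Step 26: x=[8.6640] v=[-0.4823]
Step 27: x=[8.6170] v=[-0.4700]
Step 28: x=[8.5715] v=[-0.4552]
Step 29: x=[8.5277] v=[-0.4381]
Step 30: x=[8.4858] v=[-0.4187]
Step 31: x=[8.4461] v=[-0.3971]
Step 32: x=[8.4088] v=[-0.3734]
Step 33: x=[8.3740] v=[-0.3478]
Step 34: x=[8.3420] v=[-0.3204]
Step 35: x=[8.3129] v=[-0.2913]
Step 36: x=[8.2868] v=[-0.2607]
Step 37: x=[8.2639] v=[-0.2287]
Step 38: x=[8.2444] v=[-0.1955]
Step 39: x=[8.2283] v=[-0.1613]
Step 40: x=[8.2157] v=[-0.1263]
Step 41: x=[8.2066] v=[-0.0906]
Step 42: x=[8.2012] v=[-0.0544]
Step 43: x=[8.1994] v=[-0.0179]
Step 44: x=[8.2013] v=[0.0187]
First v>=0 after going negative at step 44, time=4.4000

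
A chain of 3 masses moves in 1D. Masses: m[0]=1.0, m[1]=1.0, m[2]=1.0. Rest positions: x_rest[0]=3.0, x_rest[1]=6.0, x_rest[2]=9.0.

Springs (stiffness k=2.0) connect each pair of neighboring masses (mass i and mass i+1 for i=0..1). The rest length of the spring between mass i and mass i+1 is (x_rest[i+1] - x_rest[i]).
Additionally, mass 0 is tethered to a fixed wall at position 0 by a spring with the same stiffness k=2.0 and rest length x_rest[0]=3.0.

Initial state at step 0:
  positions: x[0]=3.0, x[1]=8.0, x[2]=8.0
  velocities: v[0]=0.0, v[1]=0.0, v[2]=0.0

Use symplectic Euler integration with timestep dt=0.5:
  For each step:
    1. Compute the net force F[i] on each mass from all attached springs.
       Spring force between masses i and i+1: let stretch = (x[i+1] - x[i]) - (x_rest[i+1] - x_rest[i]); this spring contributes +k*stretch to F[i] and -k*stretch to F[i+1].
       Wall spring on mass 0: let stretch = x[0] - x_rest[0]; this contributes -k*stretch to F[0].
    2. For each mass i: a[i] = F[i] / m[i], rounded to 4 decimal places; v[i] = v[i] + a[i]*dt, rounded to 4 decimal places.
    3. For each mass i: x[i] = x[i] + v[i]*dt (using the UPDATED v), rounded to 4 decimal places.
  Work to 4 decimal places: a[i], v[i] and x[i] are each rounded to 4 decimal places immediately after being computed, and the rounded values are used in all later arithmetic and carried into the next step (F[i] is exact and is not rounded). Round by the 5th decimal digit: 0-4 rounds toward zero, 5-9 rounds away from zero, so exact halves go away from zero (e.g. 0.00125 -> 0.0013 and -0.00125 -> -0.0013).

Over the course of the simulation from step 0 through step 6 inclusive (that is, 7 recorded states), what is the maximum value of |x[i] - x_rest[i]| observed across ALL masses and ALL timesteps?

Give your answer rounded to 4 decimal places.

Step 0: x=[3.0000 8.0000 8.0000] v=[0.0000 0.0000 0.0000]
Step 1: x=[4.0000 5.5000 9.5000] v=[2.0000 -5.0000 3.0000]
Step 2: x=[3.7500 4.2500 10.5000] v=[-0.5000 -2.5000 2.0000]
Step 3: x=[1.8750 5.8750 9.8750] v=[-3.7500 3.2500 -1.2500]
Step 4: x=[1.0625 7.5000 8.7500] v=[-1.6250 3.2500 -2.2500]
Step 5: x=[2.9375 6.5313 8.5000] v=[3.7500 -1.9375 -0.5000]
Step 6: x=[5.1407 4.7500 8.7657] v=[4.4063 -3.5626 0.5313]
Max displacement = 2.1407

Answer: 2.1407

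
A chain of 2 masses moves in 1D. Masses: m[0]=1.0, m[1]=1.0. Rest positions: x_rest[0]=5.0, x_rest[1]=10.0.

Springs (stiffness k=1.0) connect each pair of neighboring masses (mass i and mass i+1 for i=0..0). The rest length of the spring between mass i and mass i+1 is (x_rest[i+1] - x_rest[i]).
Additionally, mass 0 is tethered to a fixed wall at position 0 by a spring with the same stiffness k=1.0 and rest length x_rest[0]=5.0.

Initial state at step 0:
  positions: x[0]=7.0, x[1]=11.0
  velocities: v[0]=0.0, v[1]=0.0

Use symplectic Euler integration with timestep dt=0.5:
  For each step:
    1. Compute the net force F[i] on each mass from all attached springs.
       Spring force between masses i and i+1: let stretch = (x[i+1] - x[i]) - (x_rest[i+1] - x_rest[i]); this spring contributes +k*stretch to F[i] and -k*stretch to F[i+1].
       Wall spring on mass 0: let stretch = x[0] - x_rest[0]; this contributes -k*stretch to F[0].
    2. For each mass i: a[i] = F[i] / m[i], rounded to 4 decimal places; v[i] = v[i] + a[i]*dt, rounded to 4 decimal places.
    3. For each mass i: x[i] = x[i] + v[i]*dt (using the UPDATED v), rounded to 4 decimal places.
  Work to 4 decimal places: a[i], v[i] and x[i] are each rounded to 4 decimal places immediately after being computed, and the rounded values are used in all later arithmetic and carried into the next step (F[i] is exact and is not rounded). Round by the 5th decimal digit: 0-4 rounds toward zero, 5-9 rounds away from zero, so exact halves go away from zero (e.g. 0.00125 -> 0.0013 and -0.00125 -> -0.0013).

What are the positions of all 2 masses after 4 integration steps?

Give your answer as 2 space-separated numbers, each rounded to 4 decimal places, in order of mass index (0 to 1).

Step 0: x=[7.0000 11.0000] v=[0.0000 0.0000]
Step 1: x=[6.2500 11.2500] v=[-1.5000 0.5000]
Step 2: x=[5.1875 11.5000] v=[-2.1250 0.5000]
Step 3: x=[4.4063 11.4219] v=[-1.5625 -0.1563]
Step 4: x=[4.2774 10.8399] v=[-0.2579 -1.1641]

Answer: 4.2774 10.8399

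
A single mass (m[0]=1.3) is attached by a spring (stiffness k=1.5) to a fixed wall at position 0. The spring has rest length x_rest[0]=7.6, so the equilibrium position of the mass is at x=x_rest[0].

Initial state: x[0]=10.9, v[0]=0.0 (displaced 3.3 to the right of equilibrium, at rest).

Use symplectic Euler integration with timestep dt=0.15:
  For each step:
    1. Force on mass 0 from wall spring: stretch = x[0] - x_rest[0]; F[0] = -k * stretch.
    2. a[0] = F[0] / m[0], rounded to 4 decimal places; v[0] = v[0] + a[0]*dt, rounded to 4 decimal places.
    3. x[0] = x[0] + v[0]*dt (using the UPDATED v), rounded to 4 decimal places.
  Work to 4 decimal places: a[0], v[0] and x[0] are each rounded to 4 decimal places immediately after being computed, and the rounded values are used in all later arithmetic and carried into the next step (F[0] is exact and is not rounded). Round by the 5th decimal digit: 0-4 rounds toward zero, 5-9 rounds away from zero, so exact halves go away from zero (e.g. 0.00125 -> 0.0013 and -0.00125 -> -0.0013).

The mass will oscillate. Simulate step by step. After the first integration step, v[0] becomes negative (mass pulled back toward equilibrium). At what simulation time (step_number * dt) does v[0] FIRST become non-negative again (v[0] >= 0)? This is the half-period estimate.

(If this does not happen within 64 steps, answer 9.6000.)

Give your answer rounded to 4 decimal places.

Step 0: x=[10.9000] v=[0.0000]
Step 1: x=[10.8143] v=[-0.5712]
Step 2: x=[10.6452] v=[-1.1275]
Step 3: x=[10.3970] v=[-1.6546]
Step 4: x=[10.0762] v=[-2.1387]
Step 5: x=[9.6911] v=[-2.5673]
Step 6: x=[9.2517] v=[-2.9292]
Step 7: x=[8.7694] v=[-3.2151]
Step 8: x=[8.2568] v=[-3.4175]
Step 9: x=[7.7271] v=[-3.5312]
Step 10: x=[7.1941] v=[-3.5532]
Step 11: x=[6.6717] v=[-3.4830]
Step 12: x=[6.1734] v=[-3.3223]
Step 13: x=[5.7121] v=[-3.0754]
Step 14: x=[5.2998] v=[-2.7487]
Step 15: x=[4.9472] v=[-2.3506]
Step 16: x=[4.6635] v=[-1.8915]
Step 17: x=[4.4560] v=[-1.3833]
Step 18: x=[4.3301] v=[-0.8391]
Step 19: x=[4.2891] v=[-0.2732]
Step 20: x=[4.3341] v=[0.2998]
First v>=0 after going negative at step 20, time=3.0000

Answer: 3.0000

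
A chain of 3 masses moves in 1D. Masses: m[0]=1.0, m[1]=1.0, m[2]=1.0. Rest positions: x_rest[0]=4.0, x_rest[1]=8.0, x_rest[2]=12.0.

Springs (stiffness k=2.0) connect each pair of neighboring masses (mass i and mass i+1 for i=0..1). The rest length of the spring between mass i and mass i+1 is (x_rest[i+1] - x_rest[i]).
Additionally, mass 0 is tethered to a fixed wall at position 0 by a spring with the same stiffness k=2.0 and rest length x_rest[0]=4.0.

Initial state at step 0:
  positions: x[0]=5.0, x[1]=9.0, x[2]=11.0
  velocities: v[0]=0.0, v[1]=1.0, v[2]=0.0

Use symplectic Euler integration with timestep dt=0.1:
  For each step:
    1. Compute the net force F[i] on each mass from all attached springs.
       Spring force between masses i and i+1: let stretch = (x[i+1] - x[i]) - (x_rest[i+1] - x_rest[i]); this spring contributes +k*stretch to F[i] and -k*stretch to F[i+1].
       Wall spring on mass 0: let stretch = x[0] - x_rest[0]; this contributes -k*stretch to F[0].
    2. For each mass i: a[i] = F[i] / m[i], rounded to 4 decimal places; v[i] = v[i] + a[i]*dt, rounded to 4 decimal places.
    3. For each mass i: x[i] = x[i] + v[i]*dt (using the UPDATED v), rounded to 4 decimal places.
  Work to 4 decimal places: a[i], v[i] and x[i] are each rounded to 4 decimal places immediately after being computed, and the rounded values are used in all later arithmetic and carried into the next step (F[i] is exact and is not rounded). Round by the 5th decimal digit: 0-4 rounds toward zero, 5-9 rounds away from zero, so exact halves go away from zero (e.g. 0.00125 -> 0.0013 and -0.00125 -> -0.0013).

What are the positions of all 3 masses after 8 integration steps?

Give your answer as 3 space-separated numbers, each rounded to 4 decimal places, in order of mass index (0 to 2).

Answer: 4.4279 8.4512 12.2755

Derivation:
Step 0: x=[5.0000 9.0000 11.0000] v=[0.0000 1.0000 0.0000]
Step 1: x=[4.9800 9.0600 11.0400] v=[-0.2000 0.6000 0.4000]
Step 2: x=[4.9420 9.0780 11.1204] v=[-0.3800 0.1800 0.8040]
Step 3: x=[4.8879 9.0541 11.2400] v=[-0.5412 -0.2387 1.1955]
Step 4: x=[4.8194 8.9906 11.3958] v=[-0.6855 -0.6348 1.5583]
Step 5: x=[4.7379 8.8918 11.5835] v=[-0.8151 -0.9880 1.8773]
Step 6: x=[4.6447 8.7638 11.7974] v=[-0.9319 -1.2804 2.1390]
Step 7: x=[4.5410 8.6141 12.0306] v=[-1.0370 -1.4975 2.3323]
Step 8: x=[4.4279 8.4512 12.2755] v=[-1.1306 -1.6288 2.4490]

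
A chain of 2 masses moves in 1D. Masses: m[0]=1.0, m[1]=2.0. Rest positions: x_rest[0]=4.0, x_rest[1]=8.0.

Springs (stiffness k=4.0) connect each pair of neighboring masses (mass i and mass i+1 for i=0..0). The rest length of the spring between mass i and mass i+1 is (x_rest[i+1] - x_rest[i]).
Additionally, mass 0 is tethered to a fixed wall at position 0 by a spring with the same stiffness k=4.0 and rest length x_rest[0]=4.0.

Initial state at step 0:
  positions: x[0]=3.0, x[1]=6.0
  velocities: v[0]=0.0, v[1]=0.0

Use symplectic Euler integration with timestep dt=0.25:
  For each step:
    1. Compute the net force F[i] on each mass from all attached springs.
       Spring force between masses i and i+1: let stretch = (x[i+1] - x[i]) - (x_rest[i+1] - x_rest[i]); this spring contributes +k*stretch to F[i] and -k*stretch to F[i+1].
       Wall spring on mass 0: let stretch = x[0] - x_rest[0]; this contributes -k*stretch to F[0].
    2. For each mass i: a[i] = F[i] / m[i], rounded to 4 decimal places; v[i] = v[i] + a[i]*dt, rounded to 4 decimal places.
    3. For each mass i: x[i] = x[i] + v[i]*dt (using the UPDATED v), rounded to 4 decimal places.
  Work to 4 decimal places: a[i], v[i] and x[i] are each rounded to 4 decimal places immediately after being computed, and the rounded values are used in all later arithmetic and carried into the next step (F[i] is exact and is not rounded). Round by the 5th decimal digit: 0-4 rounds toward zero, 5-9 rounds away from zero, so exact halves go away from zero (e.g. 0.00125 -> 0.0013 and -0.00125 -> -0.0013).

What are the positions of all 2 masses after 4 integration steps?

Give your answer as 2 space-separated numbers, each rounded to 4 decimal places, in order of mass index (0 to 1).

Step 0: x=[3.0000 6.0000] v=[0.0000 0.0000]
Step 1: x=[3.0000 6.1250] v=[0.0000 0.5000]
Step 2: x=[3.0313 6.3594] v=[0.1250 0.9375]
Step 3: x=[3.1368 6.6778] v=[0.4218 1.2735]
Step 4: x=[3.3433 7.0536] v=[0.8260 1.5030]

Answer: 3.3433 7.0536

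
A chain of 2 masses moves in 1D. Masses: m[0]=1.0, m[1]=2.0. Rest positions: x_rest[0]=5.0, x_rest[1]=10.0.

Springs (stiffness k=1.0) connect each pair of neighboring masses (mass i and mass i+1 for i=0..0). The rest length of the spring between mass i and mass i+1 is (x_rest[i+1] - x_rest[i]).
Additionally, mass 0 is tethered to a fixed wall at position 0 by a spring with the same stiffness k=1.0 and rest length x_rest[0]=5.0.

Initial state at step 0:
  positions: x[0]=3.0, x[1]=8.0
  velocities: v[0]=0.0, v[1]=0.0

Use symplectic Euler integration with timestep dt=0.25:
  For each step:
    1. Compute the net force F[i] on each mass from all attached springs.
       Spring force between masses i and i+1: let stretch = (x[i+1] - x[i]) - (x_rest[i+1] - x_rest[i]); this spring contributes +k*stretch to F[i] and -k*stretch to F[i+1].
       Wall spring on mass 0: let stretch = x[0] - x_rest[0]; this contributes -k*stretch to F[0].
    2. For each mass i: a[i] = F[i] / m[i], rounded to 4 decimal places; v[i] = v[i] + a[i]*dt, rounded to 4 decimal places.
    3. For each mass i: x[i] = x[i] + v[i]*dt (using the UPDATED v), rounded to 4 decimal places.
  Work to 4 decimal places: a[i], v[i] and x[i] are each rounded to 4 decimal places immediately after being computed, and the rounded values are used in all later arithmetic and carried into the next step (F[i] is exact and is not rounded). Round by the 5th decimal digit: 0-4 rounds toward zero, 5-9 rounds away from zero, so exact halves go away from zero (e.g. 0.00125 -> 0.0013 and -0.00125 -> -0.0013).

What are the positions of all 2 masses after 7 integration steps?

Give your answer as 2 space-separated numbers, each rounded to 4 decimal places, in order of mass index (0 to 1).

Answer: 4.9440 8.3778

Derivation:
Step 0: x=[3.0000 8.0000] v=[0.0000 0.0000]
Step 1: x=[3.1250 8.0000] v=[0.5000 0.0000]
Step 2: x=[3.3594 8.0039] v=[0.9375 0.0156]
Step 3: x=[3.6741 8.0189] v=[1.2588 0.0601]
Step 4: x=[4.0307 8.0544] v=[1.4265 0.1420]
Step 5: x=[4.3869 8.1204] v=[1.4248 0.2641]
Step 6: x=[4.7023 8.2260] v=[1.2615 0.4224]
Step 7: x=[4.9440 8.3778] v=[0.9669 0.6070]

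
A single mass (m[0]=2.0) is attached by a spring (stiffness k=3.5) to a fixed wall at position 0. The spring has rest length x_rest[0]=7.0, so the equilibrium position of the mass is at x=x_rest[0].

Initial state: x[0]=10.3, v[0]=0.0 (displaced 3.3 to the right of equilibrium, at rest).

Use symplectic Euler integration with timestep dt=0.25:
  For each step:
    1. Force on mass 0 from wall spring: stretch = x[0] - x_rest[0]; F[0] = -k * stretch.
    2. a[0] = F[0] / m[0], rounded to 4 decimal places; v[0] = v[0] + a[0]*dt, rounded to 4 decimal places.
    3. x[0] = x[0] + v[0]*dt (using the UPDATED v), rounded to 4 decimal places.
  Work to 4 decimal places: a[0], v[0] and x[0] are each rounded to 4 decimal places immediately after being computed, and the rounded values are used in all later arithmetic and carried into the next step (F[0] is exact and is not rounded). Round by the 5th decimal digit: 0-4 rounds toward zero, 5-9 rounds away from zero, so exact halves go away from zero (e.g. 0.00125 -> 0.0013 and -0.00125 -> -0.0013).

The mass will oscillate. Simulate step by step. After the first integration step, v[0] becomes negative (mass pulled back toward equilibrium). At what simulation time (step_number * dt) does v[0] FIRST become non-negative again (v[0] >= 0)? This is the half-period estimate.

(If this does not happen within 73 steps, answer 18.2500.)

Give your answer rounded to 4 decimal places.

Step 0: x=[10.3000] v=[0.0000]
Step 1: x=[9.9391] v=[-1.4438]
Step 2: x=[9.2567] v=[-2.7297]
Step 3: x=[8.3275] v=[-3.7170]
Step 4: x=[7.2531] v=[-4.2978]
Step 5: x=[6.1510] v=[-4.4085]
Step 6: x=[5.1417] v=[-4.0371]
Step 7: x=[4.3357] v=[-3.2241]
Step 8: x=[3.8211] v=[-2.0585]
Step 9: x=[3.6542] v=[-0.6677]
Step 10: x=[3.8532] v=[0.7961]
First v>=0 after going negative at step 10, time=2.5000

Answer: 2.5000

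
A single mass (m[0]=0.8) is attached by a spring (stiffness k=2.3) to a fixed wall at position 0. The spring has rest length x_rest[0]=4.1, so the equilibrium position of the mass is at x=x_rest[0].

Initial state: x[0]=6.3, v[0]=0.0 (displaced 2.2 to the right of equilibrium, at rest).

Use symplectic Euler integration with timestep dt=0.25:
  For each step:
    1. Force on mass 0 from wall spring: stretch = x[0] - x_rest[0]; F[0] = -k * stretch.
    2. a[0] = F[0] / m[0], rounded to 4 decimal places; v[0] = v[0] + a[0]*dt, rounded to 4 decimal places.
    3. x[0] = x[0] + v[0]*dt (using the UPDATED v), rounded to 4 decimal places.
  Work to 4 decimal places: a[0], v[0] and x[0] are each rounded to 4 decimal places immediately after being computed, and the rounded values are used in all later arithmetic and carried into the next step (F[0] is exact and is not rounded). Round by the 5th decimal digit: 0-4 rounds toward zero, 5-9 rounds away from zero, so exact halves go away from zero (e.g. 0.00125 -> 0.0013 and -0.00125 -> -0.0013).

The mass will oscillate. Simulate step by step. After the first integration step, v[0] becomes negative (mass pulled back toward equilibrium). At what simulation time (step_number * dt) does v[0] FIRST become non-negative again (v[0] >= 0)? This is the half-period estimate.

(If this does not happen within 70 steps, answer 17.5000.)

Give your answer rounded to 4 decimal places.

Answer: 2.0000

Derivation:
Step 0: x=[6.3000] v=[0.0000]
Step 1: x=[5.9047] v=[-1.5813]
Step 2: x=[5.1851] v=[-2.8784]
Step 3: x=[4.2705] v=[-3.6583]
Step 4: x=[3.3253] v=[-3.7809]
Step 5: x=[2.5193] v=[-3.2241]
Step 6: x=[1.9973] v=[-2.0880]
Step 7: x=[1.8531] v=[-0.5767]
Step 8: x=[2.1127] v=[1.0383]
First v>=0 after going negative at step 8, time=2.0000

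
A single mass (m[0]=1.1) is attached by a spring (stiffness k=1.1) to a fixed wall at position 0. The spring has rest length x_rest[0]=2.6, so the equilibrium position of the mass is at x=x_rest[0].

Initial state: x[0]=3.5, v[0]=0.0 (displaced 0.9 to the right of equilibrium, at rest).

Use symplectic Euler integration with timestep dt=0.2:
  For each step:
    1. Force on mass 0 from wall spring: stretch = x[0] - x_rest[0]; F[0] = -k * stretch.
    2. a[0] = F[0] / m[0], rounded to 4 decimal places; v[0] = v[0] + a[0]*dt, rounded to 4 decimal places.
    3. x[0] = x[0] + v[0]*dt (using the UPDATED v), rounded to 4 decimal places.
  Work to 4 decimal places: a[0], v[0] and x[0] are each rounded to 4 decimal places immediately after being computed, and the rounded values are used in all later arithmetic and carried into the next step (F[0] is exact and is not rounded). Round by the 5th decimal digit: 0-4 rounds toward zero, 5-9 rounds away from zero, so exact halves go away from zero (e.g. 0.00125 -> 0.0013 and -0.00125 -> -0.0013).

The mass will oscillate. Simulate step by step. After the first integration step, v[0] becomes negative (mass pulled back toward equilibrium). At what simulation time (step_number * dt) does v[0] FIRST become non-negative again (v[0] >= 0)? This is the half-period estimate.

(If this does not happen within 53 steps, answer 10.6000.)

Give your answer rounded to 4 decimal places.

Answer: 3.2000

Derivation:
Step 0: x=[3.5000] v=[0.0000]
Step 1: x=[3.4640] v=[-0.1800]
Step 2: x=[3.3934] v=[-0.3528]
Step 3: x=[3.2911] v=[-0.5115]
Step 4: x=[3.1612] v=[-0.6497]
Step 5: x=[3.0088] v=[-0.7619]
Step 6: x=[2.8401] v=[-0.8437]
Step 7: x=[2.6618] v=[-0.8917]
Step 8: x=[2.4810] v=[-0.9041]
Step 9: x=[2.3049] v=[-0.8803]
Step 10: x=[2.1406] v=[-0.8213]
Step 11: x=[1.9947] v=[-0.7294]
Step 12: x=[1.8730] v=[-0.6083]
Step 13: x=[1.7804] v=[-0.4629]
Step 14: x=[1.7206] v=[-0.2990]
Step 15: x=[1.6960] v=[-0.1231]
Step 16: x=[1.7075] v=[0.0577]
First v>=0 after going negative at step 16, time=3.2000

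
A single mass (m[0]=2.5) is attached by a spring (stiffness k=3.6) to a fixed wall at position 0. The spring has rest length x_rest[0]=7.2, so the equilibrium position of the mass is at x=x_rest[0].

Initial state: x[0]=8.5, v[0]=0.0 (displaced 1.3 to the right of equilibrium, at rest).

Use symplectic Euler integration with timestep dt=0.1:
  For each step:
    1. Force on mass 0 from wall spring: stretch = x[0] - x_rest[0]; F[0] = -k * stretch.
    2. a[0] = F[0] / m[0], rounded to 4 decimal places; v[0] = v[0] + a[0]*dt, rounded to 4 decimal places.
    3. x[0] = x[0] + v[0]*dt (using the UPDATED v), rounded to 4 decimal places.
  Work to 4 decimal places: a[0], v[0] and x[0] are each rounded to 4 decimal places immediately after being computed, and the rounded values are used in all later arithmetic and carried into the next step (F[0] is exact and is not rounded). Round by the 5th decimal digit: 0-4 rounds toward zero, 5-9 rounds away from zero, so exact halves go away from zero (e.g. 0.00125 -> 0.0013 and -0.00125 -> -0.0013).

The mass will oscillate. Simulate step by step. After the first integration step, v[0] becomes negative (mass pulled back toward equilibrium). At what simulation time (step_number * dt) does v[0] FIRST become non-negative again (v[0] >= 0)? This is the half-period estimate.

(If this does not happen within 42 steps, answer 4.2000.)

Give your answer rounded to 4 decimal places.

Answer: 2.7000

Derivation:
Step 0: x=[8.5000] v=[0.0000]
Step 1: x=[8.4813] v=[-0.1872]
Step 2: x=[8.4441] v=[-0.3717]
Step 3: x=[8.3890] v=[-0.5509]
Step 4: x=[8.3168] v=[-0.7221]
Step 5: x=[8.2285] v=[-0.8829]
Step 6: x=[8.1254] v=[-1.0310]
Step 7: x=[8.0090] v=[-1.1643]
Step 8: x=[7.8809] v=[-1.2808]
Step 9: x=[7.7430] v=[-1.3789]
Step 10: x=[7.5973] v=[-1.4571]
Step 11: x=[7.4459] v=[-1.5143]
Step 12: x=[7.2909] v=[-1.5497]
Step 13: x=[7.1346] v=[-1.5628]
Step 14: x=[6.9793] v=[-1.5534]
Step 15: x=[6.8271] v=[-1.5216]
Step 16: x=[6.6803] v=[-1.4679]
Step 17: x=[6.5410] v=[-1.3931]
Step 18: x=[6.4112] v=[-1.2982]
Step 19: x=[6.2927] v=[-1.1846]
Step 20: x=[6.1873] v=[-1.0540]
Step 21: x=[6.0965] v=[-0.9082]
Step 22: x=[6.0216] v=[-0.7493]
Step 23: x=[5.9636] v=[-0.5796]
Step 24: x=[5.9234] v=[-0.4016]
Step 25: x=[5.9016] v=[-0.2178]
Step 26: x=[5.8985] v=[-0.0308]
Step 27: x=[5.9142] v=[0.1566]
First v>=0 after going negative at step 27, time=2.7000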